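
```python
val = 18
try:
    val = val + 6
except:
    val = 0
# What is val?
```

Step-by-step execution trace:
1. val starts at 18.
2. try: `val = val + 6` → val = 24. No exception raised.
3. `except` is skipped.
Result: 24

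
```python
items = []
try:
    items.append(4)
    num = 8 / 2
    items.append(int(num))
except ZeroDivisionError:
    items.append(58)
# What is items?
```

Step-by-step execution trace:
1. try: `items.append(4)` → items = [4].
2. `num = 8 / 2` → num = 4.0. No exception raised.
3. `items.append(int(num))` → items = [4, 4].
4. `except ZeroDivisionError` is skipped (no exception was raised).
Result: [4, 4]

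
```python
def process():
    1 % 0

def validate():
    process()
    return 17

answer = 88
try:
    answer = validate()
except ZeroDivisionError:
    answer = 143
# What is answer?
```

Step-by-step execution trace:
1. answer starts at 88.
2. try: `validate()` calls `process()`.
3. `process()` evaluates `1 % 0`, which raises ZeroDivisionError; it propagates through validate (uncaught).
4. `return 17` in validate is not reached; the assignment to answer does not complete.
5. `except ZeroDivisionError` matches → answer = 143.
Result: 143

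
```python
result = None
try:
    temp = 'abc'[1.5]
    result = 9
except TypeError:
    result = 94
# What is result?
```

Step-by-step execution trace:
1. `temp = 'abc'[1.5]` raises TypeError.
2. `result = 9` is not reached.
3. `except TypeError` matches → result = 94.
Result: 94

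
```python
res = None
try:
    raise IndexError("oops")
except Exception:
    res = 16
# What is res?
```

Step-by-step execution trace:
1. `raise IndexError(...)` raises IndexError.
2. `except Exception` matches (IndexError is a subclass of Exception) → res = 16.
Result: 16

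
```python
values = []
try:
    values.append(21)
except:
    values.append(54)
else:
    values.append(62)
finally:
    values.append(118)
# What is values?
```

Step-by-step execution trace:
1. try: `values.append(21)` → values = [21]. No exception raised.
2. `except` is skipped.
3. `else` runs: `values.append(62)` → values = [21, 62].
4. `finally` always runs: `values.append(118)` → values = [21, 62, 118].
Result: [21, 62, 118]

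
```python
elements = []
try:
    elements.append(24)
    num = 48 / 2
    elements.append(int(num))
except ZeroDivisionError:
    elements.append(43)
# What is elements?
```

Step-by-step execution trace:
1. try: `elements.append(24)` → elements = [24].
2. `num = 48 / 2` → num = 24.0. No exception raised.
3. `elements.append(int(num))` → elements = [24, 24].
4. `except ZeroDivisionError` is skipped (no exception was raised).
Result: [24, 24]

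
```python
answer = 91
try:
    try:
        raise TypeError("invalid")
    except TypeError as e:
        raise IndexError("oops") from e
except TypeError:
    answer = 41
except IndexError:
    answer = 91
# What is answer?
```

Step-by-step execution trace:
1. Inner try raises TypeError; inner `except TypeError as e` catches it.
2. `raise IndexError(...) from e` raises IndexError (TypeError is attached as __cause__, but only IndexError is active).
3. Outer `except TypeError` does not match IndexError; skipped.
4. Outer `except IndexError` matches → answer = 91.
Result: 91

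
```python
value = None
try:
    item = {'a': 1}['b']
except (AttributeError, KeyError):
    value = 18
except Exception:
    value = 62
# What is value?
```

Step-by-step execution trace:
1. `item = {'a': 1}['b']` raises KeyError.
2. `except (AttributeError, KeyError)` matches (KeyError is in the tuple) → value = 18.
3. `except Exception` is not reached.
Result: 18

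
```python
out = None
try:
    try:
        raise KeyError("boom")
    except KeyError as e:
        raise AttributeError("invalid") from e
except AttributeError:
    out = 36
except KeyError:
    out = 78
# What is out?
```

Step-by-step execution trace:
1. Inner try raises KeyError; inner `except KeyError as e` catches it.
2. `raise AttributeError(...) from e` raises AttributeError (KeyError is attached as __cause__, but only AttributeError is active).
3. Outer `except AttributeError` matches → out = 36.
4. `except KeyError` is not reached.
Result: 36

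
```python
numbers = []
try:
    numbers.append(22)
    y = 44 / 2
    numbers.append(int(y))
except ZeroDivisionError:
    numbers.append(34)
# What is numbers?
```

Step-by-step execution trace:
1. try: `numbers.append(22)` → numbers = [22].
2. `y = 44 / 2` → y = 22.0. No exception raised.
3. `numbers.append(int(y))` → numbers = [22, 22].
4. `except ZeroDivisionError` is skipped (no exception was raised).
Result: [22, 22]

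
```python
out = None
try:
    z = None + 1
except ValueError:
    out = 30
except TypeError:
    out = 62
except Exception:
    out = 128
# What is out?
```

Step-by-step execution trace:
1. `z = None + 1` raises TypeError.
2. `except ValueError` does not match TypeError; skipped.
3. `except TypeError` matches → out = 62.
4. Remaining except clauses are skipped.
Result: 62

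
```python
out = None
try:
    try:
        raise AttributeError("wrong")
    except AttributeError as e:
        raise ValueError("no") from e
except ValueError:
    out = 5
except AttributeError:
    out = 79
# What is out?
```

Step-by-step execution trace:
1. Inner try raises AttributeError; inner `except AttributeError as e` catches it.
2. `raise ValueError(...) from e` raises ValueError (AttributeError is attached as __cause__, but only ValueError is active).
3. Outer `except ValueError` matches → out = 5.
4. `except AttributeError` is not reached.
Result: 5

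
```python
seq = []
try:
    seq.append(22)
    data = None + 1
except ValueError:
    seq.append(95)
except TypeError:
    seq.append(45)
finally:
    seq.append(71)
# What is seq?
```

Step-by-step execution trace:
1. try: `seq.append(22)` → seq = [22].
2. `data = None + 1` raises TypeError.
3. `except ValueError` does not match TypeError; skipped.
4. `except TypeError` matches → `seq.append(45)` → seq = [22, 45].
5. finally always runs: `seq.append(71)` → seq = [22, 45, 71].
Result: [22, 45, 71]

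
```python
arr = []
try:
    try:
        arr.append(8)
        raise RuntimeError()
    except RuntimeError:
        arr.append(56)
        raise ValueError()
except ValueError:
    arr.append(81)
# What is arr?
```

Step-by-step execution trace:
1. Inner try: `arr.append(8)` → arr = [8].
2. `raise RuntimeError()` raises RuntimeError.
3. Inner `except RuntimeError` matches → `arr.append(56)` → arr = [8, 56].
4. `raise ValueError()` raises ValueError; propagates to outer try.
5. Outer `except ValueError` matches → `arr.append(81)` → arr = [8, 56, 81].
Result: [8, 56, 81]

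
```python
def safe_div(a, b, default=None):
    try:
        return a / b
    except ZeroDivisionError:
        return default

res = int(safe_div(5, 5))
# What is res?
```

Step-by-step execution trace:
1. `safe_div(5, 5)` enters try: `return 5 / 5` → returns 1.0. No exception raised.
2. `except ZeroDivisionError` is skipped.
3. `int(1.0)` → 1 → res = 1.
Result: 1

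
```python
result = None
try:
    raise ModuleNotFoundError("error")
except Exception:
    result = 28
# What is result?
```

Step-by-step execution trace:
1. `raise ModuleNotFoundError(...)` raises ModuleNotFoundError.
2. `except Exception` matches (ModuleNotFoundError is a subclass of Exception) → result = 28.
Result: 28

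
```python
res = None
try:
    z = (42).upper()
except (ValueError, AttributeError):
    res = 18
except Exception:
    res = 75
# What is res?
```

Step-by-step execution trace:
1. `z = (42).upper()` raises AttributeError.
2. `except (ValueError, AttributeError)` matches (AttributeError is in the tuple) → res = 18.
3. `except Exception` is not reached.
Result: 18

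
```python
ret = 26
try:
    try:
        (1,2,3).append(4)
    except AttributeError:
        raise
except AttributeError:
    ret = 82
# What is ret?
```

Step-by-step execution trace:
1. Inner try: `(1,2,3).append(4)` raises AttributeError.
2. Inner `except AttributeError` matches; bare `raise` re-raises the same AttributeError.
3. Outer `except AttributeError` matches → ret = 82.
Result: 82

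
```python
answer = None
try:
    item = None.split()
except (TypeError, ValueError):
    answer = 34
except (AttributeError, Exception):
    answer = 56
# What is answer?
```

Step-by-step execution trace:
1. `item = None.split()` raises AttributeError.
2. `except (TypeError, ValueError)` does not match AttributeError; skipped.
3. `except (AttributeError, Exception)` matches (AttributeError is in the tuple) → answer = 56.
Result: 56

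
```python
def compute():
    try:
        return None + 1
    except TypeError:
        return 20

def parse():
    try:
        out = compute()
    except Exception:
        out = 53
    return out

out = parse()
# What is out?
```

Step-by-step execution trace:
1. `parse()` calls `compute()`.
2. In compute: `None + 1` raises TypeError; `except TypeError` catches it → returns 20.
3. In parse: `out = compute()` → out = 20. No exception reaches parse.
4. `except Exception` is skipped; parse returns 20.
5. out = 20.
Result: 20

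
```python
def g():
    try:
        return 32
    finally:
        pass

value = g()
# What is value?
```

Step-by-step execution trace:
1. `g()` enters try: `return 32` sets pending return value 32.
2. Before returning, `finally: pass` runs (no effect).
3. g() returns 32 → value = 32.
Result: 32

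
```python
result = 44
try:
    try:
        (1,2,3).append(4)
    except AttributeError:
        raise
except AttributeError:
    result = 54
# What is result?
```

Step-by-step execution trace:
1. Inner try: `(1,2,3).append(4)` raises AttributeError.
2. Inner `except AttributeError` matches; bare `raise` re-raises the same AttributeError.
3. Outer `except AttributeError` matches → result = 54.
Result: 54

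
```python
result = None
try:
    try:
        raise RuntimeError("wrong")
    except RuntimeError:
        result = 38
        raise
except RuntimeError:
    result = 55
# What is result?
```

Step-by-step execution trace:
1. Inner try: `raise RuntimeError("wrong")` raises RuntimeError.
2. Inner `except RuntimeError` matches → result = 38.
3. bare `raise` re-raises the same RuntimeError.
4. Outer `except RuntimeError` matches → result = 55.
Result: 55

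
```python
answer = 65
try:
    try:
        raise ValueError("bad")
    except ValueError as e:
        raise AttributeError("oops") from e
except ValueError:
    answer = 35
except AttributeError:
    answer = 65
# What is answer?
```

Step-by-step execution trace:
1. Inner try raises ValueError; inner `except ValueError as e` catches it.
2. `raise AttributeError(...) from e` raises AttributeError (ValueError is attached as __cause__, but only AttributeError is active).
3. Outer `except ValueError` does not match AttributeError; skipped.
4. Outer `except AttributeError` matches → answer = 65.
Result: 65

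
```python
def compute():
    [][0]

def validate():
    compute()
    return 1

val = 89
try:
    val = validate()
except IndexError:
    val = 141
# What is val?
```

Step-by-step execution trace:
1. val starts at 89.
2. try: `validate()` calls `compute()`.
3. `compute()` evaluates `[][0]`, which raises IndexError; it propagates through validate (uncaught).
4. `return 1` in validate is not reached; the assignment to val does not complete.
5. `except IndexError` matches → val = 141.
Result: 141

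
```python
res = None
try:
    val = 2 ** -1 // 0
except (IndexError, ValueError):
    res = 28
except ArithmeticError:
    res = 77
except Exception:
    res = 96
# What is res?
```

Step-by-step execution trace:
1. `val = 2 ** -1 // 0` raises ZeroDivisionError.
2. `except (IndexError, ValueError)` does not match ZeroDivisionError; skipped.
3. `except ArithmeticError` matches (ZeroDivisionError is a subclass of ArithmeticError) → res = 77.
4. `except Exception` is not reached.
Result: 77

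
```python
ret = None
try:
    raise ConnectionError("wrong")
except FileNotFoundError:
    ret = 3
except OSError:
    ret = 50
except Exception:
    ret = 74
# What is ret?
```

Step-by-step execution trace:
1. `raise ConnectionError(...)` raises ConnectionError.
2. `except FileNotFoundError` does not match (ConnectionError is not a subclass of FileNotFoundError); skipped.
3. `except OSError` matches (ConnectionError is a subclass of OSError) → ret = 50.
4. `except Exception` is not reached.
Result: 50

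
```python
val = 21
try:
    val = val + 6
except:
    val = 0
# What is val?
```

Step-by-step execution trace:
1. val starts at 21.
2. try: `val = val + 6` → val = 27. No exception raised.
3. `except` is skipped.
Result: 27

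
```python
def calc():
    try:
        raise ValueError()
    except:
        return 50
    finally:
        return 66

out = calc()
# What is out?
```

Step-by-step execution trace:
1. `calc()` enters try: `raise ValueError()` raises ValueError.
2. bare `except` matches → `return 50` sets pending return value 50.
3. Before returning, `finally: return 66` runs and overrides the pending return.
4. calc() returns 66 → out = 66.
Result: 66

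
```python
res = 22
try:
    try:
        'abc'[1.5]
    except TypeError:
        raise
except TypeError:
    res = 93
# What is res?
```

Step-by-step execution trace:
1. Inner try: `'abc'[1.5]` raises TypeError.
2. Inner `except TypeError` matches; bare `raise` re-raises the same TypeError.
3. Outer `except TypeError` matches → res = 93.
Result: 93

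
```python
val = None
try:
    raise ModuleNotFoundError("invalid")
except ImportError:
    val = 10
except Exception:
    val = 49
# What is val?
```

Step-by-step execution trace:
1. `raise ModuleNotFoundError(...)` raises ModuleNotFoundError.
2. `except ImportError` matches (ModuleNotFoundError is a subclass of ImportError) → val = 10.
3. `except Exception` is not reached.
Result: 10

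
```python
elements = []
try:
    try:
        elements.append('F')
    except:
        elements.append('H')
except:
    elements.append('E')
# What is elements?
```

Step-by-step execution trace:
1. Inner try: `elements.append('F')` → elements = ['F']. No exception raised.
2. Inner `except` is skipped.
3. Inner try completes normally; outer `except` is skipped.
Result: ['F']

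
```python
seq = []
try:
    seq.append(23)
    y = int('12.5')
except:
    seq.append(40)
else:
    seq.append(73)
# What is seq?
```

Step-by-step execution trace:
1. try: `seq.append(23)` → seq = [23].
2. `y = int('12.5')` raises ValueError.
3. bare `except` matches → `seq.append(40)` → seq = [23, 40].
4. `else` is skipped (an exception was raised).
Result: [23, 40]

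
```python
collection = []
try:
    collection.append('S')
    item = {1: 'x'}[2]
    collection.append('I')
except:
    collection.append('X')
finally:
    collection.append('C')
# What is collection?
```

Step-by-step execution trace:
1. try: `collection.append('S')` → collection = ['S'].
2. `item = {1: 'x'}[2]` raises KeyError; `collection.append('I')` is not reached.
3. bare `except` matches → `collection.append('X')` → collection = ['S', 'X'].
4. finally always runs: `collection.append('C')` → collection = ['S', 'X', 'C'].
Result: ['S', 'X', 'C']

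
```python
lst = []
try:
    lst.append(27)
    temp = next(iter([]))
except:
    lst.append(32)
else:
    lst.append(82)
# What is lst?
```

Step-by-step execution trace:
1. try: `lst.append(27)` → lst = [27].
2. `temp = next(iter([]))` raises StopIteration.
3. bare `except` matches → `lst.append(32)` → lst = [27, 32].
4. `else` is skipped (an exception was raised).
Result: [27, 32]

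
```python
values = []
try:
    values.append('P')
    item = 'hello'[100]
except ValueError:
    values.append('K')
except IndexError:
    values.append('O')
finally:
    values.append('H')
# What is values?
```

Step-by-step execution trace:
1. try: `values.append('P')` → values = ['P'].
2. `item = 'hello'[100]` raises IndexError.
3. `except ValueError` does not match IndexError; skipped.
4. `except IndexError` matches → `values.append('O')` → values = ['P', 'O'].
5. finally always runs: `values.append('H')` → values = ['P', 'O', 'H'].
Result: ['P', 'O', 'H']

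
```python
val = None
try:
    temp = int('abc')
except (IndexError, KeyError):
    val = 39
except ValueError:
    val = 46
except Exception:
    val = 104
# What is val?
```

Step-by-step execution trace:
1. `temp = int('abc')` raises ValueError.
2. `except (IndexError, KeyError)` does not match ValueError; skipped.
3. `except ValueError` matches (exact type match) → val = 46.
4. `except Exception` is not reached.
Result: 46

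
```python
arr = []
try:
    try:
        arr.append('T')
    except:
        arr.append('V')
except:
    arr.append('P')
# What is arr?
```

Step-by-step execution trace:
1. Inner try: `arr.append('T')` → arr = ['T']. No exception raised.
2. Inner `except` is skipped.
3. Inner try completes normally; outer `except` is skipped.
Result: ['T']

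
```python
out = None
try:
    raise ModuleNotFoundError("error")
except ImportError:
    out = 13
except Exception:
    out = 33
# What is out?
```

Step-by-step execution trace:
1. `raise ModuleNotFoundError(...)` raises ModuleNotFoundError.
2. `except ImportError` matches (ModuleNotFoundError is a subclass of ImportError) → out = 13.
3. `except Exception` is not reached.
Result: 13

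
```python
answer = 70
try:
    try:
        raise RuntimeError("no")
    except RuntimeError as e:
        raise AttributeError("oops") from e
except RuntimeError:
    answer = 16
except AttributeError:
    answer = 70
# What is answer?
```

Step-by-step execution trace:
1. Inner try raises RuntimeError; inner `except RuntimeError as e` catches it.
2. `raise AttributeError(...) from e` raises AttributeError (RuntimeError is attached as __cause__, but only AttributeError is active).
3. Outer `except RuntimeError` does not match AttributeError; skipped.
4. Outer `except AttributeError` matches → answer = 70.
Result: 70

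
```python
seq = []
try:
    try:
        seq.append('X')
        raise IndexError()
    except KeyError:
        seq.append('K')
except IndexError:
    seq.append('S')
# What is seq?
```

Step-by-step execution trace:
1. Inner try: `seq.append('X')` → seq = ['X'].
2. `raise IndexError()` raises IndexError.
3. Inner `except KeyError` does not match IndexError; exception propagates to outer try.
4. Outer `except IndexError` matches → `seq.append('S')` → seq = ['X', 'S'].
Result: ['X', 'S']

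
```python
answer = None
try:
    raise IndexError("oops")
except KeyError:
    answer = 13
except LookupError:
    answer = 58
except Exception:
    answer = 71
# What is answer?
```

Step-by-step execution trace:
1. `raise IndexError(...)` raises IndexError.
2. `except KeyError` does not match (IndexError is not a subclass of KeyError); skipped.
3. `except LookupError` matches (IndexError is a subclass of LookupError) → answer = 58.
4. `except Exception` is not reached.
Result: 58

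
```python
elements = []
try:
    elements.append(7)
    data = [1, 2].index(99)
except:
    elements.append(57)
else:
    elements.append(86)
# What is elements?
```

Step-by-step execution trace:
1. try: `elements.append(7)` → elements = [7].
2. `data = [1, 2].index(99)` raises ValueError.
3. bare `except` matches → `elements.append(57)` → elements = [7, 57].
4. `else` is skipped (an exception was raised).
Result: [7, 57]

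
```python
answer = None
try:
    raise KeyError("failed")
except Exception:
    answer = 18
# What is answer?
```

Step-by-step execution trace:
1. `raise KeyError(...)` raises KeyError.
2. `except Exception` matches (KeyError is a subclass of Exception) → answer = 18.
Result: 18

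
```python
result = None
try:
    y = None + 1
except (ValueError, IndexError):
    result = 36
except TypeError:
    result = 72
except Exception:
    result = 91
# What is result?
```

Step-by-step execution trace:
1. `y = None + 1` raises TypeError.
2. `except (ValueError, IndexError)` does not match TypeError; skipped.
3. `except TypeError` matches (exact type match) → result = 72.
4. `except Exception` is not reached.
Result: 72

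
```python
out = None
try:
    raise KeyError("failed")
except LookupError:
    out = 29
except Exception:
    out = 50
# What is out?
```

Step-by-step execution trace:
1. `raise KeyError(...)` raises KeyError.
2. `except LookupError` matches (KeyError is a subclass of LookupError) → out = 29.
3. `except Exception` is not reached.
Result: 29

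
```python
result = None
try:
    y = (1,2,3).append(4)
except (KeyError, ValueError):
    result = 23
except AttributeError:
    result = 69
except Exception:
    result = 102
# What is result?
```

Step-by-step execution trace:
1. `y = (1,2,3).append(4)` raises AttributeError.
2. `except (KeyError, ValueError)` does not match AttributeError; skipped.
3. `except AttributeError` matches (exact type match) → result = 69.
4. `except Exception` is not reached.
Result: 69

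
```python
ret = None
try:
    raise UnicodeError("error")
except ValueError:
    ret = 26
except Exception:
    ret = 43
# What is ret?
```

Step-by-step execution trace:
1. `raise UnicodeError(...)` raises UnicodeError.
2. `except ValueError` matches (UnicodeError is a subclass of ValueError) → ret = 26.
3. `except Exception` is not reached.
Result: 26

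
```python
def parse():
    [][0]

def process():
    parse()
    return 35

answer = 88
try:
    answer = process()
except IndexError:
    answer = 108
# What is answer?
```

Step-by-step execution trace:
1. answer starts at 88.
2. try: `process()` calls `parse()`.
3. `parse()` evaluates `[][0]`, which raises IndexError; it propagates through process (uncaught).
4. `return 35` in process is not reached; the assignment to answer does not complete.
5. `except IndexError` matches → answer = 108.
Result: 108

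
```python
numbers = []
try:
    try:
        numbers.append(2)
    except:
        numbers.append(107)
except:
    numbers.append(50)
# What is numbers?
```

Step-by-step execution trace:
1. Inner try: `numbers.append(2)` → numbers = [2]. No exception raised.
2. Inner `except` is skipped.
3. Inner try completes normally; outer `except` is skipped.
Result: [2]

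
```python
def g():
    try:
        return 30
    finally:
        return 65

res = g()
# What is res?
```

Step-by-step execution trace:
1. `g()` enters try: `return 30` sets pending return value 30.
2. Before returning, `finally: return 65` runs and overrides the pending return.
3. g() returns 65 → res = 65.
Result: 65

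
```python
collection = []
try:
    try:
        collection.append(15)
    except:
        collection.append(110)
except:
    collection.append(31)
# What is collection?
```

Step-by-step execution trace:
1. Inner try: `collection.append(15)` → collection = [15]. No exception raised.
2. Inner `except` is skipped.
3. Inner try completes normally; outer `except` is skipped.
Result: [15]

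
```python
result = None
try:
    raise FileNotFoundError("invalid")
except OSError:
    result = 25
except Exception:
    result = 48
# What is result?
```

Step-by-step execution trace:
1. `raise FileNotFoundError(...)` raises FileNotFoundError.
2. `except OSError` matches (FileNotFoundError is a subclass of OSError) → result = 25.
3. `except Exception` is not reached.
Result: 25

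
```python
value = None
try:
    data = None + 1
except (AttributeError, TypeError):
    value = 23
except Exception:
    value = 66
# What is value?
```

Step-by-step execution trace:
1. `data = None + 1` raises TypeError.
2. `except (AttributeError, TypeError)` matches (TypeError is in the tuple) → value = 23.
3. `except Exception` is not reached.
Result: 23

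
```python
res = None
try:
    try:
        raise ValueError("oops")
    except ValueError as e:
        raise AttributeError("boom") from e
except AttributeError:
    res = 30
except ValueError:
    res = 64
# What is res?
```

Step-by-step execution trace:
1. Inner try raises ValueError; inner `except ValueError as e` catches it.
2. `raise AttributeError(...) from e` raises AttributeError (ValueError is attached as __cause__, but only AttributeError is active).
3. Outer `except AttributeError` matches → res = 30.
4. `except ValueError` is not reached.
Result: 30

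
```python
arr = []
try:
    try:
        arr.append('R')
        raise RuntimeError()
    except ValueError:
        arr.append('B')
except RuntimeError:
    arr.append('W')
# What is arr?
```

Step-by-step execution trace:
1. Inner try: `arr.append('R')` → arr = ['R'].
2. `raise RuntimeError()` raises RuntimeError.
3. Inner `except ValueError` does not match RuntimeError; exception propagates to outer try.
4. Outer `except RuntimeError` matches → `arr.append('W')` → arr = ['R', 'W'].
Result: ['R', 'W']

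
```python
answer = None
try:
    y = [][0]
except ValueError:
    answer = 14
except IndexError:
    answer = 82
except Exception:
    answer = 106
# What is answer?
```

Step-by-step execution trace:
1. `y = [][0]` raises IndexError.
2. `except ValueError` does not match IndexError; skipped.
3. `except IndexError` matches → answer = 82.
4. Remaining except clauses are skipped.
Result: 82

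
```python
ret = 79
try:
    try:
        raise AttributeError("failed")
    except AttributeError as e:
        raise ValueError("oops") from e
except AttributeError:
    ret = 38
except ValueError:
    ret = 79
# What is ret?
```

Step-by-step execution trace:
1. Inner try raises AttributeError; inner `except AttributeError as e` catches it.
2. `raise ValueError(...) from e` raises ValueError (AttributeError is attached as __cause__, but only ValueError is active).
3. Outer `except AttributeError` does not match ValueError; skipped.
4. Outer `except ValueError` matches → ret = 79.
Result: 79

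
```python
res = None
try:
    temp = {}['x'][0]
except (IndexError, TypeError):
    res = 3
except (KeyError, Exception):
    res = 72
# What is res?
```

Step-by-step execution trace:
1. `temp = {}['x'][0]` raises KeyError.
2. `except (IndexError, TypeError)` does not match KeyError; skipped.
3. `except (KeyError, Exception)` matches (KeyError is in the tuple) → res = 72.
Result: 72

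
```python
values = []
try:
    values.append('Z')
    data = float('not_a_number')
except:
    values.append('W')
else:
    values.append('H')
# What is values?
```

Step-by-step execution trace:
1. try: `values.append('Z')` → values = ['Z'].
2. `data = float('not_a_number')` raises ValueError.
3. bare `except` matches → `values.append('W')` → values = ['Z', 'W'].
4. `else` is skipped (an exception was raised).
Result: ['Z', 'W']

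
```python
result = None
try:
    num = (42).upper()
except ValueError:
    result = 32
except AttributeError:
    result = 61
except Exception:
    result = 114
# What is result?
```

Step-by-step execution trace:
1. `num = (42).upper()` raises AttributeError.
2. `except ValueError` does not match AttributeError; skipped.
3. `except AttributeError` matches → result = 61.
4. Remaining except clauses are skipped.
Result: 61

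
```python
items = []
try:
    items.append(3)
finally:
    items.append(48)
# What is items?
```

Step-by-step execution trace:
1. try: `items.append(3)` → items = [3].
2. The try body completes without raising.
3. finally always runs: `items.append(48)` → items = [3, 48].
Result: [3, 48]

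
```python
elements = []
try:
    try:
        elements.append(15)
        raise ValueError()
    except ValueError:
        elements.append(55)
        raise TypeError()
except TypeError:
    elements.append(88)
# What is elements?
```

Step-by-step execution trace:
1. Inner try: `elements.append(15)` → elements = [15].
2. `raise ValueError()` raises ValueError.
3. Inner `except ValueError` matches → `elements.append(55)` → elements = [15, 55].
4. `raise TypeError()` raises TypeError; propagates to outer try.
5. Outer `except TypeError` matches → `elements.append(88)` → elements = [15, 55, 88].
Result: [15, 55, 88]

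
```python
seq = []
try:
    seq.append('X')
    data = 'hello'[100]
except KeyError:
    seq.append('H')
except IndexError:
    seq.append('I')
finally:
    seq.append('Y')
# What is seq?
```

Step-by-step execution trace:
1. try: `seq.append('X')` → seq = ['X'].
2. `data = 'hello'[100]` raises IndexError.
3. `except KeyError` does not match IndexError; skipped.
4. `except IndexError` matches → `seq.append('I')` → seq = ['X', 'I'].
5. finally always runs: `seq.append('Y')` → seq = ['X', 'I', 'Y'].
Result: ['X', 'I', 'Y']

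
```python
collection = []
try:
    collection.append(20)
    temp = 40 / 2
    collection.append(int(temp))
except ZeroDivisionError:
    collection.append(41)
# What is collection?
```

Step-by-step execution trace:
1. try: `collection.append(20)` → collection = [20].
2. `temp = 40 / 2` → temp = 20.0. No exception raised.
3. `collection.append(int(temp))` → collection = [20, 20].
4. `except ZeroDivisionError` is skipped (no exception was raised).
Result: [20, 20]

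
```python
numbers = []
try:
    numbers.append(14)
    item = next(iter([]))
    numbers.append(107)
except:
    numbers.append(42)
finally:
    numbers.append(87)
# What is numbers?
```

Step-by-step execution trace:
1. try: `numbers.append(14)` → numbers = [14].
2. `item = next(iter([]))` raises StopIteration; `numbers.append(107)` is not reached.
3. bare `except` matches → `numbers.append(42)` → numbers = [14, 42].
4. finally always runs: `numbers.append(87)` → numbers = [14, 42, 87].
Result: [14, 42, 87]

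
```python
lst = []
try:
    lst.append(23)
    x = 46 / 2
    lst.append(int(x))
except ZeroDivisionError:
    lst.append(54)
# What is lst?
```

Step-by-step execution trace:
1. try: `lst.append(23)` → lst = [23].
2. `x = 46 / 2` → x = 23.0. No exception raised.
3. `lst.append(int(x))` → lst = [23, 23].
4. `except ZeroDivisionError` is skipped (no exception was raised).
Result: [23, 23]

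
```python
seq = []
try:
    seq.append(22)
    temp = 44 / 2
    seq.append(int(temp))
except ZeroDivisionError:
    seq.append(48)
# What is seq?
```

Step-by-step execution trace:
1. try: `seq.append(22)` → seq = [22].
2. `temp = 44 / 2` → temp = 22.0. No exception raised.
3. `seq.append(int(temp))` → seq = [22, 22].
4. `except ZeroDivisionError` is skipped (no exception was raised).
Result: [22, 22]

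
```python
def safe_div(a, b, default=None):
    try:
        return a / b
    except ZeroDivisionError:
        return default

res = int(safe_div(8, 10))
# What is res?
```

Step-by-step execution trace:
1. `safe_div(8, 10)` enters try: `return 8 / 10` → returns 0.8. No exception raised.
2. `except ZeroDivisionError` is skipped.
3. `int(0.8)` → 0 → res = 0.
Result: 0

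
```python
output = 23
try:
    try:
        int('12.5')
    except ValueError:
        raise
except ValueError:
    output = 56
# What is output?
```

Step-by-step execution trace:
1. Inner try: `int('12.5')` raises ValueError.
2. Inner `except ValueError` matches; bare `raise` re-raises the same ValueError.
3. Outer `except ValueError` matches → output = 56.
Result: 56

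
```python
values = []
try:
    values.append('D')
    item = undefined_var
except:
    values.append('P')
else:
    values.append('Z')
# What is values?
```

Step-by-step execution trace:
1. try: `values.append('D')` → values = ['D'].
2. `item = undefined_var` raises NameError.
3. bare `except` matches → `values.append('P')` → values = ['D', 'P'].
4. `else` is skipped (an exception was raised).
Result: ['D', 'P']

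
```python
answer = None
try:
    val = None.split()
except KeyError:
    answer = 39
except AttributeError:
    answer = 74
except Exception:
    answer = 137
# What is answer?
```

Step-by-step execution trace:
1. `val = None.split()` raises AttributeError.
2. `except KeyError` does not match AttributeError; skipped.
3. `except AttributeError` matches → answer = 74.
4. Remaining except clauses are skipped.
Result: 74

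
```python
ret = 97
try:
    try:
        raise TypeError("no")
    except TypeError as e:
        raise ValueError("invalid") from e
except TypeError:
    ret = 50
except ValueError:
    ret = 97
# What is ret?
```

Step-by-step execution trace:
1. Inner try raises TypeError; inner `except TypeError as e` catches it.
2. `raise ValueError(...) from e` raises ValueError (TypeError is attached as __cause__, but only ValueError is active).
3. Outer `except TypeError` does not match ValueError; skipped.
4. Outer `except ValueError` matches → ret = 97.
Result: 97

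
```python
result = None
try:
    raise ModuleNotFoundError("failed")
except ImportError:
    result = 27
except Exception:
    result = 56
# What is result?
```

Step-by-step execution trace:
1. `raise ModuleNotFoundError(...)` raises ModuleNotFoundError.
2. `except ImportError` matches (ModuleNotFoundError is a subclass of ImportError) → result = 27.
3. `except Exception` is not reached.
Result: 27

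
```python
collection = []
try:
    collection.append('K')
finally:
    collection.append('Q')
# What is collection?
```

Step-by-step execution trace:
1. try: `collection.append('K')` → collection = ['K'].
2. The try body completes without raising.
3. finally always runs: `collection.append('Q')` → collection = ['K', 'Q'].
Result: ['K', 'Q']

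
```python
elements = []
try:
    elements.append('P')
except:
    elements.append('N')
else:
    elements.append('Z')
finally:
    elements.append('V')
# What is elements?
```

Step-by-step execution trace:
1. try: `elements.append('P')` → elements = ['P']. No exception raised.
2. `except` is skipped.
3. `else` runs: `elements.append('Z')` → elements = ['P', 'Z'].
4. `finally` always runs: `elements.append('V')` → elements = ['P', 'Z', 'V'].
Result: ['P', 'Z', 'V']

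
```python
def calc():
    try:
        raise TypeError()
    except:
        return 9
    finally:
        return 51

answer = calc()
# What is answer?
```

Step-by-step execution trace:
1. `calc()` enters try: `raise TypeError()` raises TypeError.
2. bare `except` matches → `return 9` sets pending return value 9.
3. Before returning, `finally: return 51` runs and overrides the pending return.
4. calc() returns 51 → answer = 51.
Result: 51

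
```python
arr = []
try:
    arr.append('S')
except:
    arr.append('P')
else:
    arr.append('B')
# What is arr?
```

Step-by-step execution trace:
1. try: `arr.append('S')` → arr = ['S']. No exception raised.
2. `except` is skipped.
3. `else` runs (try completed without exception): `arr.append('B')` → arr = ['S', 'B'].
Result: ['S', 'B']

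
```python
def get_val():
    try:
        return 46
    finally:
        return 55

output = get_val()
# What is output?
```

Step-by-step execution trace:
1. `get_val()` enters try: `return 46` sets pending return value 46.
2. Before returning, `finally: return 55` runs and overrides the pending return.
3. get_val() returns 55 → output = 55.
Result: 55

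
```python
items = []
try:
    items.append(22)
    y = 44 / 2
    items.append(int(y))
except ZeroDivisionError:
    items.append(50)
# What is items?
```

Step-by-step execution trace:
1. try: `items.append(22)` → items = [22].
2. `y = 44 / 2` → y = 22.0. No exception raised.
3. `items.append(int(y))` → items = [22, 22].
4. `except ZeroDivisionError` is skipped (no exception was raised).
Result: [22, 22]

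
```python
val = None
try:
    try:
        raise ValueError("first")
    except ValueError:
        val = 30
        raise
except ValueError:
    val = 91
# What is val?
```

Step-by-step execution trace:
1. Inner try: `raise ValueError("first")` raises ValueError.
2. Inner `except ValueError` matches → val = 30.
3. bare `raise` re-raises the same ValueError.
4. Outer `except ValueError` matches → val = 91.
Result: 91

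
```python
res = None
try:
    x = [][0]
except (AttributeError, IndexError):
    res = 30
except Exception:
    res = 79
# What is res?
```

Step-by-step execution trace:
1. `x = [][0]` raises IndexError.
2. `except (AttributeError, IndexError)` matches (IndexError is in the tuple) → res = 30.
3. `except Exception` is not reached.
Result: 30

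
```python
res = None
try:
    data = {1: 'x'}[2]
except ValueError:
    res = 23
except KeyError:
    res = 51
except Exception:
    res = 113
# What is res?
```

Step-by-step execution trace:
1. `data = {1: 'x'}[2]` raises KeyError.
2. `except ValueError` does not match KeyError; skipped.
3. `except KeyError` matches → res = 51.
4. Remaining except clauses are skipped.
Result: 51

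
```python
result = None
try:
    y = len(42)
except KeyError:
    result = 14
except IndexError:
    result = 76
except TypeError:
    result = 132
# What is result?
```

Step-by-step execution trace:
1. `y = len(42)` raises TypeError.
2. `except KeyError` does not match TypeError; skipped.
3. `except IndexError` does not match TypeError; skipped.
4. `except TypeError` matches → result = 132.
Result: 132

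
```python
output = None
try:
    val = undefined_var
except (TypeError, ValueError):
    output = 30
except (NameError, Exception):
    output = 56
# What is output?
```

Step-by-step execution trace:
1. `val = undefined_var` raises NameError.
2. `except (TypeError, ValueError)` does not match NameError; skipped.
3. `except (NameError, Exception)` matches (NameError is in the tuple) → output = 56.
Result: 56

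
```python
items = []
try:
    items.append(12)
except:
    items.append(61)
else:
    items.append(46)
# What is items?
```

Step-by-step execution trace:
1. try: `items.append(12)` → items = [12]. No exception raised.
2. `except` is skipped.
3. `else` runs (try completed without exception): `items.append(46)` → items = [12, 46].
Result: [12, 46]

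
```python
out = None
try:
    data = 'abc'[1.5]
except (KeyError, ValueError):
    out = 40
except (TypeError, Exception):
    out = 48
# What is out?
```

Step-by-step execution trace:
1. `data = 'abc'[1.5]` raises TypeError.
2. `except (KeyError, ValueError)` does not match TypeError; skipped.
3. `except (TypeError, Exception)` matches (TypeError is in the tuple) → out = 48.
Result: 48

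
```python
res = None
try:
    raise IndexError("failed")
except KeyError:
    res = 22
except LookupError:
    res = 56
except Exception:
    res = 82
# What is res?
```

Step-by-step execution trace:
1. `raise IndexError(...)` raises IndexError.
2. `except KeyError` does not match (IndexError is not a subclass of KeyError); skipped.
3. `except LookupError` matches (IndexError is a subclass of LookupError) → res = 56.
4. `except Exception` is not reached.
Result: 56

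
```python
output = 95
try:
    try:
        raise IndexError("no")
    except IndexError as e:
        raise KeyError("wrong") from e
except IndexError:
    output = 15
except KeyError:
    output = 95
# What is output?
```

Step-by-step execution trace:
1. Inner try raises IndexError; inner `except IndexError as e` catches it.
2. `raise KeyError(...) from e` raises KeyError (IndexError is attached as __cause__, but only KeyError is active).
3. Outer `except IndexError` does not match KeyError; skipped.
4. Outer `except KeyError` matches → output = 95.
Result: 95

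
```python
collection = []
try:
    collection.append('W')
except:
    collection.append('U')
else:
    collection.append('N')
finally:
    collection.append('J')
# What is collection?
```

Step-by-step execution trace:
1. try: `collection.append('W')` → collection = ['W']. No exception raised.
2. `except` is skipped.
3. `else` runs: `collection.append('N')` → collection = ['W', 'N'].
4. `finally` always runs: `collection.append('J')` → collection = ['W', 'N', 'J'].
Result: ['W', 'N', 'J']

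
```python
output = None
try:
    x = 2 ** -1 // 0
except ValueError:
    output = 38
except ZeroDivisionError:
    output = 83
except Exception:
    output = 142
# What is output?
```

Step-by-step execution trace:
1. `x = 2 ** -1 // 0` raises ZeroDivisionError.
2. `except ValueError` does not match ZeroDivisionError; skipped.
3. `except ZeroDivisionError` matches → output = 83.
4. Remaining except clauses are skipped.
Result: 83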